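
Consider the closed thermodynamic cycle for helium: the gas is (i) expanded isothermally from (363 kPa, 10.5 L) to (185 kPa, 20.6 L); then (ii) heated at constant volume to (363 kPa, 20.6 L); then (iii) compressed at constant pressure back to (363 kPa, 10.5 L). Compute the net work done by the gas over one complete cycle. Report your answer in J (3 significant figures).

W_net ≈ -1100 J

Leg (i): W = PᵢVᵢ ln(V_f/Vᵢ) = (3812) ln(20.6/10.5) = 2569 J.
Leg (ii): W = 0.
Leg (iii): W = PΔV = (363)(10.5 − 20.6) = -3666 J.
W_net = 2569 − 3666 = -1098 J.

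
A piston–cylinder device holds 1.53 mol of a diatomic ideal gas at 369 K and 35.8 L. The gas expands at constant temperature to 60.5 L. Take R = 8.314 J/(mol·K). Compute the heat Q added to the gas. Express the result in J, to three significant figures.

Isothermal ⇒ ΔU = 0, so Q = W = nRT ln(V₂/V₁).
Q = (1.53)(8.314)(369) ln(60.5/35.8) = 4694 × 0.5247 = 2463 J.

Q ≈ 2460 J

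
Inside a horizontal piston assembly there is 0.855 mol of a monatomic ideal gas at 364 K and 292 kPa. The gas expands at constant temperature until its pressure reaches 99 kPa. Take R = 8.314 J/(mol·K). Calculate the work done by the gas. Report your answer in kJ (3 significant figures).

W ≈ 2.80 kJ

Isothermal process: W = nRT ln(V₂/V₁) = nRT ln(P₁/P₂).
W = (0.855)(8.314)(364) × ln(292/99)
  = 2587 × ln(2.949) = 2587 × 1.082
W_by_gas = 2799 J.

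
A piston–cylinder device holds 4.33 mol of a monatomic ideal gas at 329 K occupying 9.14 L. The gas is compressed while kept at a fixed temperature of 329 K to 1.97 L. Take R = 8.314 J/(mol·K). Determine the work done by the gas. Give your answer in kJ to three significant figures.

Isothermal: W = nRT ln(V₂/V₁).
W = (4.33)(8.314)(329) × ln(1.97/9.14)
  = 11844 × -1.535
W_by_gas = -18176 J.

W ≈ -18.2 kJ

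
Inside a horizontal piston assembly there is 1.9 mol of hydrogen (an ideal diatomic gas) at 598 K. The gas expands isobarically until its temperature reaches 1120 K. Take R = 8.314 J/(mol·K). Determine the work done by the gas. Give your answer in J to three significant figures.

W ≈ 8250 J

Isobaric: W = P ΔV = nR ΔT.
W = (1.9)(8.314)(1120 − 598) = 8246 J.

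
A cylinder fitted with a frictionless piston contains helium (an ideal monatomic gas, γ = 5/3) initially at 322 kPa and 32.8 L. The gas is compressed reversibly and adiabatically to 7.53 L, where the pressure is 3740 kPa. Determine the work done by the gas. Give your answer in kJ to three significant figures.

W ≈ -26.4 kJ

Adiabatic: W = (P₁V₁ − P₂V₂)/(γ − 1) with γ = 5/3.
P₁V₁ = 10562 J, P₂V₂ = 28162 J.
W = (10562 − 28162) / 0.6667 = -26401 J.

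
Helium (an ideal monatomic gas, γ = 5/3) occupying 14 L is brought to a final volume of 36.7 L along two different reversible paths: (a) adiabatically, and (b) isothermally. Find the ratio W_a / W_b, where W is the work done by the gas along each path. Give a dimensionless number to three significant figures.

W_a / W_b ≈ 0.738

Path (a) adiabatic: W = P₁V₁(1 − (V₁/V₂)^(γ−1))/(γ−1) → W_a/(P₁V₁) = 0.711.
Path (b) isothermal: W = P₁V₁ ln(V₂/V₁) → W_b/(P₁V₁) = 0.9637.
W_a / W_b = 0.711 / 0.9637 = 0.7378.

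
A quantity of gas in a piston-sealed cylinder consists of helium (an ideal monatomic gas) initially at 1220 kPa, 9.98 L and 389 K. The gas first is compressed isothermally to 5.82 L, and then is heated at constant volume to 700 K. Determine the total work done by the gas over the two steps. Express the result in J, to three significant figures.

W_total ≈ -6570 J

Step 1 (isothermal): W = P₁V₁ ln(V₂/V₁) = (12176) ln(5.82/9.98) = -6566 J.
Step 2 (isochoric): W = 0 (constant volume).
W_total = -6566 + 0 = -6566 J.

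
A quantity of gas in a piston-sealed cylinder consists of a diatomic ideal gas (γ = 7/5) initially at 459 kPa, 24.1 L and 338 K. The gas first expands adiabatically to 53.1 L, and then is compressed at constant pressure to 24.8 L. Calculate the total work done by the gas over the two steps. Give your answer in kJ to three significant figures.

W_total ≈ 3.19 kJ

Step 1 (adiabatic): W = (P₁V₁ − P₂V₂)/(γ−1) = (11062 − 8065)/0.4 = 7493 J.
After step 1: P = 151.9 kPa, V = 53.1 L, T = 246.4 K.
Step 2 (isobaric): W = PΔV = (151.9 kPa)(24.8 − 53.1 L) = -4298 J.
W_total = 7493 − 4298 = 3194 J.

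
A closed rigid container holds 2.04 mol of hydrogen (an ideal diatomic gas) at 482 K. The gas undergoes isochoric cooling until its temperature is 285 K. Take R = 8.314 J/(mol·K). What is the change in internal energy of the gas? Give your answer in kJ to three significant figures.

Constant volume ⇒ W = 0, so Q = ΔU = nCᵥΔT with Cᵥ = 5R/2 = 20.79 J/(mol·K).
ΔU = (2.04)(20.79)(285 − 482) = -8353 J.

ΔU ≈ -8.35 kJ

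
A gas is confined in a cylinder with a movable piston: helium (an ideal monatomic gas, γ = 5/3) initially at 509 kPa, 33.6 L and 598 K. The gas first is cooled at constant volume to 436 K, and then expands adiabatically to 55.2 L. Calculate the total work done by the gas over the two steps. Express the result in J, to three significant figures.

Step 1 (isochoric): W = 0 (constant volume).
After step 1: P = 371.1 kPa (V unchanged).
Step 2 (adiabatic): W = (P₁V₁ − P₂V₂)/(γ−1) = (12469 − 8956)/0.667 = 5270 J.
W_total = 0 + 5270 = 5270 J.

W_total ≈ 5270 J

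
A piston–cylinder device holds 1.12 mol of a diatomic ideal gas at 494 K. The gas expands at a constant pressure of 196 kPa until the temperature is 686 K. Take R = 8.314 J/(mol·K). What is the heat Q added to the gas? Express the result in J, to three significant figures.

Q ≈ 6260 J

Isobaric: W = nRΔT = (1.12)(8.314)(192) = 1788 J.
ΔU = nCᵥΔT with Cᵥ = 5R/2: ΔU = (1.12)(20.79)(192) = 4470 J.
Q = ΔU + W = 4470 + 1788 = 6257 J.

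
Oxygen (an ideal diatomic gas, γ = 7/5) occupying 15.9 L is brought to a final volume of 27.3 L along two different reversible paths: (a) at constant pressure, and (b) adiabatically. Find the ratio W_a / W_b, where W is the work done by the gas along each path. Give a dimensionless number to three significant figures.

Path (a) isobaric: W = P₁(V₂ − V₁) → W_a/(P₁V₁) = 0.717.
Path (b) adiabatic: W = P₁V₁(1 − (V₁/V₂)^(γ−1))/(γ−1) → W_b/(P₁V₁) = 0.4861.
W_a / W_b = 0.717 / 0.4861 = 1.475.

W_a / W_b ≈ 1.47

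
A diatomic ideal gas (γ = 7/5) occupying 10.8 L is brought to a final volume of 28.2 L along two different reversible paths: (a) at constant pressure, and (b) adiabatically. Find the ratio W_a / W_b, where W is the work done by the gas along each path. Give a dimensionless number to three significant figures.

Path (a) isobaric: W = P₁(V₂ − V₁) → W_a/(P₁V₁) = 1.611.
Path (b) adiabatic: W = P₁V₁(1 − (V₁/V₂)^(γ−1))/(γ−1) → W_b/(P₁V₁) = 0.797.
W_a / W_b = 1.611 / 0.797 = 2.021.

W_a / W_b ≈ 2.02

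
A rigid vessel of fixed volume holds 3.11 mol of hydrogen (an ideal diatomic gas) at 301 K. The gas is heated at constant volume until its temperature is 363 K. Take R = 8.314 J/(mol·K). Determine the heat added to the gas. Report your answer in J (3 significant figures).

Constant volume ⇒ W = 0, so Q = ΔU = nCᵥΔT with Cᵥ = 5R/2 = 20.79 J/(mol·K).
ΔU = (3.11)(20.79)(363 − 301) = 4008 J.

Q ≈ 4010 J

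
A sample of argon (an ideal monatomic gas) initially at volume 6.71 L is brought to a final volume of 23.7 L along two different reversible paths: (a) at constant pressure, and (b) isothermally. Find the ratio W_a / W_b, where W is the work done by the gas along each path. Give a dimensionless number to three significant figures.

Path (a) isobaric: W = P₁(V₂ − V₁) → W_a/(P₁V₁) = 2.532.
Path (b) isothermal: W = P₁V₁ ln(V₂/V₁) → W_b/(P₁V₁) = 1.262.
W_a / W_b = 2.532 / 1.262 = 2.007.

W_a / W_b ≈ 2.01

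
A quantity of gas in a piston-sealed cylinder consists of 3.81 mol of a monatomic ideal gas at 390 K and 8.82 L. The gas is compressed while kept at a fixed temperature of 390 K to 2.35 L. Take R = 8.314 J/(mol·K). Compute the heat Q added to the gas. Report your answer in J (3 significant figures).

Isothermal ⇒ ΔU = 0, so Q = W = nRT ln(V₂/V₁).
Q = (3.81)(8.314)(390) ln(2.35/8.82) = 12354 × -1.323 = -16339 J.

Q ≈ -16300 J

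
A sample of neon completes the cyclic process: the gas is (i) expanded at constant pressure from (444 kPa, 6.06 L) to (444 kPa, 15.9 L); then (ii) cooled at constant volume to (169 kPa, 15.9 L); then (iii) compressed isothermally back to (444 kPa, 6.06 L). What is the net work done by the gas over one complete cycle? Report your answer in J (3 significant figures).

W_net ≈ 1780 J

Leg (i): W = PΔV = (444)(15.9 − 6.06) = 4369 J.
Leg (ii): W = 0.
Leg (iii): W = PᵢVᵢ ln(V_f/Vᵢ) = (2687) ln(6.06/15.9) = -2592 J.
W_net = 4369 − 2592 = 1777 J.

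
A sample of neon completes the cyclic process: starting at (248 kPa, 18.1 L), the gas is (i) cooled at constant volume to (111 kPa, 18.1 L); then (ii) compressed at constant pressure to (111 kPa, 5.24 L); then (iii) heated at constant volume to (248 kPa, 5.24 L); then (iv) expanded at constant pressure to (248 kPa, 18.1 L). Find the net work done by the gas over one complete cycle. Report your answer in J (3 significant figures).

W_net ≈ 1760 J

Constant-volume legs do no work.
W(ii) = (111)(5.24 − 18.1) = -1427 J; W(iv) = (248)(18.1 − 5.24) = 3189 J.
W_net = -1427 + 3189 = 1762 J (the clockwise enclosed area).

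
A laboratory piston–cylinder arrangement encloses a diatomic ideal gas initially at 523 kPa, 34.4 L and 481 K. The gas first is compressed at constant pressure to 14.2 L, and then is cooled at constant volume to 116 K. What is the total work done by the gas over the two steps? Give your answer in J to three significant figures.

W_total ≈ -10600 J

Step 1 (isobaric): W = PΔV = (523 kPa)(14.2 − 34.4 L) = -10565 J.
Step 2 (isochoric): W = 0 (constant volume).
W_total = -10565 + 0 = -10565 J.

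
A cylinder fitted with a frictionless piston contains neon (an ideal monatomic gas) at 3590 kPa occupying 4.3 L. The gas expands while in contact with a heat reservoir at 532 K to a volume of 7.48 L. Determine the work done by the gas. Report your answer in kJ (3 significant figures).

W ≈ 8.55 kJ

Isothermal: W = nRT ln(V₂/V₁) = P₁V₁ ln(V₂/V₁).
P₁V₁ = (3590 kPa)(4.3 L) = 15437 J.
W = 15437 × ln(7.48/4.3) = 15437 × 0.5536
W_by_gas = 8546 J.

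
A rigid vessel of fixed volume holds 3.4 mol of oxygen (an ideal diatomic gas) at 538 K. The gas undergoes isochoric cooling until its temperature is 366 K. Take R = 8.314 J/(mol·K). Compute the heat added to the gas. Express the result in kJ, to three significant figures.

Constant volume ⇒ W = 0, so Q = ΔU = nCᵥΔT with Cᵥ = 5R/2 = 20.79 J/(mol·K).
ΔU = (3.4)(20.79)(366 − 538) = -12155 J.

Q ≈ -12.2 kJ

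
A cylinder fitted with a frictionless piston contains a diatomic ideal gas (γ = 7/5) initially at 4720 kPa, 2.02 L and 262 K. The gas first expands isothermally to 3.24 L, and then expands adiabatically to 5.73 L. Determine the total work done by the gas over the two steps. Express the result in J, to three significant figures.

Step 1 (isothermal): W = P₁V₁ ln(V₂/V₁) = (9534) ln(3.24/2.02) = 4505 J.
After step 1: P = 2943 kPa, V = 3.24 L, T = 262 K.
Step 2 (adiabatic): W = (P₁V₁ − P₂V₂)/(γ−1) = (9534 − 7590)/0.4 = 4861 J.
W_total = 4505 + 4861 = 9365 J.

W_total ≈ 9370 J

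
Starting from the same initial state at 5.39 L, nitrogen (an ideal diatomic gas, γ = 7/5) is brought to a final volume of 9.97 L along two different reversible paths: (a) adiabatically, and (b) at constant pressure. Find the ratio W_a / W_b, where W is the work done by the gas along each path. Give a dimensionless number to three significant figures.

Path (a) adiabatic: W = P₁V₁(1 − (V₁/V₂)^(γ−1))/(γ−1) → W_a/(P₁V₁) = 0.5452.
Path (b) isobaric: W = P₁(V₂ − V₁) → W_b/(P₁V₁) = 0.8497.
W_a / W_b = 0.5452 / 0.8497 = 0.6416.

W_a / W_b ≈ 0.642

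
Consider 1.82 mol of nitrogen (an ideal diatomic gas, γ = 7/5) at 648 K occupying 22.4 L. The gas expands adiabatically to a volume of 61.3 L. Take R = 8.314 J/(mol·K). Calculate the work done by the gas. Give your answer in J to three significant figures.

Adiabatic: TV^(γ−1) = const with γ = 7/5.
T₂ = T₁ (V₁/V₂)^(γ−1) = 648 × (22.4/61.3)^0.4 = 648 × 0.6685 = 433.2 K.
W_by = nCᵥ(T₁ − T₂) = (1.82)(20.79)(648 − 433.2) = 8126 J.

W ≈ 8130 J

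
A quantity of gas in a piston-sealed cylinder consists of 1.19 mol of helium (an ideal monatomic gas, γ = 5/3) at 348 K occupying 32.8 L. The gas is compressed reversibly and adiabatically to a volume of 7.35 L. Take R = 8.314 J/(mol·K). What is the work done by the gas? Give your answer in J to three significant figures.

W ≈ -8830 J

Adiabatic: TV^(γ−1) = const with γ = 5/3.
T₂ = T₁ (V₁/V₂)^(γ−1) = 348 × (32.8/7.35)^0.667 = 348 × 2.711 = 943.3 K.
W_by = nCᵥ(T₁ − T₂) = (1.19)(12.47)(348 − 943.3) = -8834 J.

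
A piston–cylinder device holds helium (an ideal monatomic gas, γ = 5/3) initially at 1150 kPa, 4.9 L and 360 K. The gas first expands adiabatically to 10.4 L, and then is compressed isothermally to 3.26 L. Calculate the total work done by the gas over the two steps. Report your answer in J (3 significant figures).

Step 1 (adiabatic): W = (P₁V₁ − P₂V₂)/(γ−1) = (5635 − 3412)/0.667 = 3335 J.
After step 1: P = 328.1 kPa, V = 10.4 L, T = 218 K.
Step 2 (isothermal): W = P₁V₁ ln(V₂/V₁) = (3412) ln(3.26/10.4) = -3958 J.
W_total = 3335 − 3958 = -623.6 J.

W_total ≈ -624 J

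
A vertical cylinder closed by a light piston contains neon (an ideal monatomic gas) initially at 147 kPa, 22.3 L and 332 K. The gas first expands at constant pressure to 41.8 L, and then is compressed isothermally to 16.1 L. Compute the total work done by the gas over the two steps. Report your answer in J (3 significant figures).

W_total ≈ -3000 J

Step 1 (isobaric): W = PΔV = (147 kPa)(41.8 − 22.3 L) = 2866 J.
After step 1: P = 147 kPa, V = 41.8 L, T = 622.3 K.
Step 2 (isothermal): W = P₁V₁ ln(V₂/V₁) = (6145) ln(16.1/41.8) = -5862 J.
W_total = 2866 − 5862 = -2996 J.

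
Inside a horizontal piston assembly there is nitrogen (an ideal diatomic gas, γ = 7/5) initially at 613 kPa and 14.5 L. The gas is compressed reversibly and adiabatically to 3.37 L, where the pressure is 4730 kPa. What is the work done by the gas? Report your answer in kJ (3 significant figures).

W ≈ -17.6 kJ

Adiabatic: W = (P₁V₁ − P₂V₂)/(γ − 1) with γ = 7/5.
P₁V₁ = 8888 J, P₂V₂ = 15940 J.
W = (8888 − 15940) / 0.4 = -17629 J.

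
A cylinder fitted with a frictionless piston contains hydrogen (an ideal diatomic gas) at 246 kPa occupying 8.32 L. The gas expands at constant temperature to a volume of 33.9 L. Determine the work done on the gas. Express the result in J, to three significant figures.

Isothermal: W = nRT ln(V₂/V₁) = P₁V₁ ln(V₂/V₁).
P₁V₁ = (246 kPa)(8.32 L) = 2047 J.
W = 2047 × ln(33.9/8.32) = 2047 × 1.405
W_by_gas = 2875 J; work on gas = −W_by = -2875 J.

W ≈ -2880 J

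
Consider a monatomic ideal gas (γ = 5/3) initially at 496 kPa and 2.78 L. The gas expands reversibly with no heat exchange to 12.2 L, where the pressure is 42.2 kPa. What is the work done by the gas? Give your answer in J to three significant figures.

W ≈ 1300 J

Adiabatic: W = (P₁V₁ − P₂V₂)/(γ − 1) with γ = 5/3.
P₁V₁ = 1379 J, P₂V₂ = 514.8 J.
W = (1379 − 514.8) / 0.6667 = 1296 J.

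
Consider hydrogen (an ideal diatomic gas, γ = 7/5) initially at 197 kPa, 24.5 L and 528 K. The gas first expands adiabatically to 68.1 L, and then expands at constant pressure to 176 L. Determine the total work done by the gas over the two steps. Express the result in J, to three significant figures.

Step 1 (adiabatic): W = (P₁V₁ − P₂V₂)/(γ−1) = (4826 − 3207)/0.4 = 4050 J.
After step 1: P = 47.09 kPa, V = 68.1 L, T = 350.8 K.
Step 2 (isobaric): W = PΔV = (47.09 kPa)(176 − 68.1 L) = 5081 J.
W_total = 4050 + 5081 = 9130 J.

W_total ≈ 9130 J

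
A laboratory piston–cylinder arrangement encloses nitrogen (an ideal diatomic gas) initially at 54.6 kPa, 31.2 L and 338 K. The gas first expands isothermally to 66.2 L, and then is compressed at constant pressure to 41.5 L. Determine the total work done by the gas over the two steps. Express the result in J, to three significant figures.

Step 1 (isothermal): W = P₁V₁ ln(V₂/V₁) = (1704) ln(66.2/31.2) = 1281 J.
After step 1: P = 25.73 kPa, V = 66.2 L, T = 338 K.
Step 2 (isobaric): W = PΔV = (25.73 kPa)(41.5 − 66.2 L) = -635.6 J.
W_total = 1281 − 635.6 = 645.9 J.

W_total ≈ 646 J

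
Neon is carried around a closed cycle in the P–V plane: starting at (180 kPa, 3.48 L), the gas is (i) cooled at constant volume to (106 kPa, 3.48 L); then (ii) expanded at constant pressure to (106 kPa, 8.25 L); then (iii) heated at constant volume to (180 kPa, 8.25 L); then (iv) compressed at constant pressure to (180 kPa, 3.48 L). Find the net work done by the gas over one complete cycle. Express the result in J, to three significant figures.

Constant-volume legs do no work.
W(ii) = (106)(8.25 − 3.48) = 505.6 J; W(iv) = (180)(3.48 − 8.25) = -858.6 J.
W_net = 505.6 − 858.6 = -353 J (the counter-clockwise enclosed area).

W_net ≈ -353 J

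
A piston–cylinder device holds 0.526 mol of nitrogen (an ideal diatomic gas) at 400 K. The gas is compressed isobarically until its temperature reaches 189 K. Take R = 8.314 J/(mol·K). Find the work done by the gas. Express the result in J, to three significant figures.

W ≈ -923 J

Isobaric: W = P ΔV = nR ΔT.
W = (0.526)(8.314)(189 − 400) = -922.7 J.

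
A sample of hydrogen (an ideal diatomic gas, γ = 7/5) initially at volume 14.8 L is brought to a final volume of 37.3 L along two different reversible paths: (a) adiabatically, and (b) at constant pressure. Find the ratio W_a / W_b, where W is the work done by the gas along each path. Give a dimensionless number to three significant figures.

W_a / W_b ≈ 0.508

Path (a) adiabatic: W = P₁V₁(1 − (V₁/V₂)^(γ−1))/(γ−1) → W_a/(P₁V₁) = 0.7727.
Path (b) isobaric: W = P₁(V₂ − V₁) → W_b/(P₁V₁) = 1.52.
W_a / W_b = 0.7727 / 1.52 = 0.5083.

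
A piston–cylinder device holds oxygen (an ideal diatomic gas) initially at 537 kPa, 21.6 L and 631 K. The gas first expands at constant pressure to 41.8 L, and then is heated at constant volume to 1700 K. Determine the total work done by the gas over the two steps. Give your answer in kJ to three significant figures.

Step 1 (isobaric): W = PΔV = (537 kPa)(41.8 − 21.6 L) = 10847 J.
Step 2 (isochoric): W = 0 (constant volume).
W_total = 10847 + 0 = 10847 J.

W_total ≈ 10.8 kJ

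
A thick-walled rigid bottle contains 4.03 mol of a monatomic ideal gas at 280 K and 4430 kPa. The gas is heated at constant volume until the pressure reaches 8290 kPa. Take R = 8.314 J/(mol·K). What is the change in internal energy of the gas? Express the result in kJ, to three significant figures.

Constant volume ⇒ W = 0, so Q = ΔU = nCᵥΔT with Cᵥ = 3R/2 = 12.47 J/(mol·K).
At constant V, T₂/T₁ = P₂/P₁ ⇒ ΔT = T₁(P₂/P₁ − 1) = 280·(8290/4430 − 1) = 244 K.
ΔU = (4.03)(12.47)(244) = 12262 J.

ΔU ≈ 12.3 kJ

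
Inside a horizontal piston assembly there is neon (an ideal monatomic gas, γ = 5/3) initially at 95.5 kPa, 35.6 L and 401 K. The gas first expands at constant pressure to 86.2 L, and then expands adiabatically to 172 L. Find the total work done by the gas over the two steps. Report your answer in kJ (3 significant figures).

W_total ≈ 9.39 kJ

Step 1 (isobaric): W = PΔV = (95.5 kPa)(86.2 − 35.6 L) = 4832 J.
After step 1: P = 95.5 kPa, V = 86.2 L, T = 971 K.
Step 2 (adiabatic): W = (P₁V₁ − P₂V₂)/(γ−1) = (8232 − 5194)/0.667 = 4557 J.
W_total = 4832 + 4557 = 9390 J.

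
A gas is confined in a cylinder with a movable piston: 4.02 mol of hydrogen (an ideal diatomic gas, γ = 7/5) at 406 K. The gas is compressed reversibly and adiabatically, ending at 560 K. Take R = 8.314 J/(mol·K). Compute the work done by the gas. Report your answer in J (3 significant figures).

W ≈ -12900 J

Adiabatic ⇒ Q = 0, so W_by = −ΔU = nCᵥ(T₁ − T₂).
Cᵥ = 5R/2 = 20.79 J/(mol·K).
W = (4.02)(20.79)(406 − 560) = -12868 J.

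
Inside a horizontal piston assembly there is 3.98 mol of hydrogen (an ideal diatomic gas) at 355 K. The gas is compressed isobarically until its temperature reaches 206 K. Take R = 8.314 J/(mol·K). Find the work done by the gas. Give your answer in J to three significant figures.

Isobaric: W = P ΔV = nR ΔT.
W = (3.98)(8.314)(206 − 355) = -4930 J.

W ≈ -4930 J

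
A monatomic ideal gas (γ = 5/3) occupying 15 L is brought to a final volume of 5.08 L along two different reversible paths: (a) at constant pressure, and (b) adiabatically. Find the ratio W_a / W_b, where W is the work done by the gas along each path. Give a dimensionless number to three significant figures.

W_a / W_b ≈ 0.417

Path (a) isobaric: W = P₁(V₂ − V₁) → W_a/(P₁V₁) = -0.6613.
Path (b) adiabatic: W = P₁V₁(1 − (V₁/V₂)^(γ−1))/(γ−1) → W_b/(P₁V₁) = -1.587.
W_a / W_b = -0.6613 / -1.587 = 0.4166.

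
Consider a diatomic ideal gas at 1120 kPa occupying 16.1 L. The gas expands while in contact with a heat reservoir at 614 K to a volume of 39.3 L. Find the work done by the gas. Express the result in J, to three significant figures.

Isothermal: W = nRT ln(V₂/V₁) = P₁V₁ ln(V₂/V₁).
P₁V₁ = (1120 kPa)(16.1 L) = 18032 J.
W = 18032 × ln(39.3/16.1) = 18032 × 0.8924
W_by_gas = 16092 J.

W ≈ 16100 J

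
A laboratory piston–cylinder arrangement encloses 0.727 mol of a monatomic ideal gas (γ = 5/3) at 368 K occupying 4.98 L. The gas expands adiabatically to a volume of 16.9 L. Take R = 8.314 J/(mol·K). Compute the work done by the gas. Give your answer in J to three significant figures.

W ≈ 1860 J

Adiabatic: TV^(γ−1) = const with γ = 5/3.
T₂ = T₁ (V₁/V₂)^(γ−1) = 368 × (4.98/16.9)^0.667 = 368 × 0.4428 = 163 K.
W_by = nCᵥ(T₁ − T₂) = (0.727)(12.47)(368 − 163) = 1859 J.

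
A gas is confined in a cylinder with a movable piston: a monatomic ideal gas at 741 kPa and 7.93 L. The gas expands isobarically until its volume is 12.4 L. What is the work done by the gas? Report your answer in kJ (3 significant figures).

Isobaric: W = P ΔV.
W = (741 kPa)(12.4 − 7.93 L) = (741)(4.47) = 3312 J.

W ≈ 3.31 kJ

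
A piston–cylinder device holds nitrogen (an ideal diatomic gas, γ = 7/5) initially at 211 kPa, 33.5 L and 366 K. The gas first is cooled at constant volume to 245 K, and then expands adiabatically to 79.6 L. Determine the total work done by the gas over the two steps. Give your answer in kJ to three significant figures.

W_total ≈ 3.46 kJ

Step 1 (isochoric): W = 0 (constant volume).
After step 1: P = 141.2 kPa (V unchanged).
Step 2 (adiabatic): W = (P₁V₁ − P₂V₂)/(γ−1) = (4732 − 3347)/0.4 = 3461 J.
W_total = 0 + 3461 = 3461 J.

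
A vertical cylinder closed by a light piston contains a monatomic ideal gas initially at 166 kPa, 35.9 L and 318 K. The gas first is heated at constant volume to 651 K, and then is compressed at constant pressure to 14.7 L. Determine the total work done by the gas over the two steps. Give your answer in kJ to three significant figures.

W_total ≈ -7.20 kJ

Step 1 (isochoric): W = 0 (constant volume).
After step 1: P = 339.8 kPa (V unchanged).
Step 2 (isobaric): W = PΔV = (339.8 kPa)(14.7 − 35.9 L) = -7204 J.
W_total = 0 − 7204 = -7204 J.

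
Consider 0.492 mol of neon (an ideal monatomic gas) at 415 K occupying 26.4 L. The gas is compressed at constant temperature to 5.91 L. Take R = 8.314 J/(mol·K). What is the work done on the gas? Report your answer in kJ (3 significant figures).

W ≈ 2.54 kJ

Isothermal: W = nRT ln(V₂/V₁).
W = (0.492)(8.314)(415) × ln(5.91/26.4)
  = 1698 × -1.497
W_by_gas = -2541 J; work on gas = −W_by = 2541 J.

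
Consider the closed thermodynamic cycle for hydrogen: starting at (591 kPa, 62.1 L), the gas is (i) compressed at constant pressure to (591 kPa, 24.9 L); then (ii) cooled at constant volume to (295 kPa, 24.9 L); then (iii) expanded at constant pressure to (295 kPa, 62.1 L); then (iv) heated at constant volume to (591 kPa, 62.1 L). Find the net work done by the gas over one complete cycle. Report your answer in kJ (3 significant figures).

W_net ≈ -11.0 kJ

Constant-volume legs do no work.
W(i) = (591)(24.9 − 62.1) = -21985 J; W(iii) = (295)(62.1 − 24.9) = 10974 J.
W_net = -21985 + 10974 = -11011 J (the counter-clockwise enclosed area).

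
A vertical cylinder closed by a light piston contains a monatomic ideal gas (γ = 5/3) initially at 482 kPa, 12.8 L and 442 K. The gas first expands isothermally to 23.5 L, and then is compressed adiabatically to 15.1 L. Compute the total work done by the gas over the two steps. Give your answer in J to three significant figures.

Step 1 (isothermal): W = P₁V₁ ln(V₂/V₁) = (6170) ln(23.5/12.8) = 3748 J.
After step 1: P = 262.5 kPa, V = 23.5 L, T = 442 K.
Step 2 (adiabatic): W = (P₁V₁ − P₂V₂)/(γ−1) = (6170 − 8285)/0.667 = -3174 J.
W_total = 3748 − 3174 = 574.6 J.

W_total ≈ 575 J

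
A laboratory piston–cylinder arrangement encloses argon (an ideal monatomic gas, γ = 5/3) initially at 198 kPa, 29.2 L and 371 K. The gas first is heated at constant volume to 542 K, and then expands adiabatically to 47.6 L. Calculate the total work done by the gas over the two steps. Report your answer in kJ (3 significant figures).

W_total ≈ 3.52 kJ

Step 1 (isochoric): W = 0 (constant volume).
After step 1: P = 289.3 kPa (V unchanged).
Step 2 (adiabatic): W = (P₁V₁ − P₂V₂)/(γ−1) = (8446 − 6098)/0.667 = 3523 J.
W_total = 0 + 3523 = 3523 J.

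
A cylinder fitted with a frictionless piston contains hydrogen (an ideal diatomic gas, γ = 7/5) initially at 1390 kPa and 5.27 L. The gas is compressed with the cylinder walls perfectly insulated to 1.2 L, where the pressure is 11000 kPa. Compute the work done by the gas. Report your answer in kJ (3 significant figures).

W ≈ -14.7 kJ

Adiabatic: W = (P₁V₁ − P₂V₂)/(γ − 1) with γ = 7/5.
P₁V₁ = 7325 J, P₂V₂ = 13200 J.
W = (7325 − 13200) / 0.4 = -14687 J.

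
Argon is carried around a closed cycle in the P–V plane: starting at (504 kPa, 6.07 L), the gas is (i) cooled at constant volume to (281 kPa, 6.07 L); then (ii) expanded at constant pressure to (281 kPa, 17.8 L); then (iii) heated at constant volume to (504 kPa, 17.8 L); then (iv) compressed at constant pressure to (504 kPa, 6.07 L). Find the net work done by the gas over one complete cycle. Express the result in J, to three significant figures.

W_net ≈ -2620 J

Constant-volume legs do no work.
W(ii) = (281)(17.8 − 6.07) = 3296 J; W(iv) = (504)(6.07 − 17.8) = -5912 J.
W_net = 3296 − 5912 = -2616 J (the counter-clockwise enclosed area).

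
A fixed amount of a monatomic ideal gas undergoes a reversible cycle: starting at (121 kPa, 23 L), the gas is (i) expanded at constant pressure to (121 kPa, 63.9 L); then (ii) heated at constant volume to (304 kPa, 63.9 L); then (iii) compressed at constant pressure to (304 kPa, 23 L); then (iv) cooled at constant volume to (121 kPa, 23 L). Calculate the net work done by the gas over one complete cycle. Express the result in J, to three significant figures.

W_net ≈ -7480 J

Constant-volume legs do no work.
W(i) = (121)(63.9 − 23) = 4949 J; W(iii) = (304)(23 − 63.9) = -12434 J.
W_net = 4949 − 12434 = -7485 J (the counter-clockwise enclosed area).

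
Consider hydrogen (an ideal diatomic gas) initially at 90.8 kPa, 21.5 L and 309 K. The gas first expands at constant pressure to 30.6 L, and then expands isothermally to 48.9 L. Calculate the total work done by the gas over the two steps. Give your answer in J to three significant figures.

Step 1 (isobaric): W = PΔV = (90.8 kPa)(30.6 − 21.5 L) = 826.3 J.
After step 1: P = 90.8 kPa, V = 30.6 L, T = 439.8 K.
Step 2 (isothermal): W = P₁V₁ ln(V₂/V₁) = (2778) ln(48.9/30.6) = 1302 J.
W_total = 826.3 + 1302 = 2129 J.

W_total ≈ 2130 J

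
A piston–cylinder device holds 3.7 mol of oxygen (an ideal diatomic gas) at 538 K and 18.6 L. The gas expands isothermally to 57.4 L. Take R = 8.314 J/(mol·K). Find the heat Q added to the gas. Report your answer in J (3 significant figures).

Q ≈ 18600 J

Isothermal ⇒ ΔU = 0, so Q = W = nRT ln(V₂/V₁).
Q = (3.7)(8.314)(538) ln(57.4/18.6) = 16550 × 1.127 = 18650 J.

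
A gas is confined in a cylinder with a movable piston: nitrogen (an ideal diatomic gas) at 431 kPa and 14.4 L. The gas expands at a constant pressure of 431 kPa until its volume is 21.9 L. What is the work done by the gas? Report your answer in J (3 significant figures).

Isobaric: W = P ΔV.
W = (431 kPa)(21.9 − 14.4 L) = (431)(7.5) = 3232 J.

W ≈ 3230 J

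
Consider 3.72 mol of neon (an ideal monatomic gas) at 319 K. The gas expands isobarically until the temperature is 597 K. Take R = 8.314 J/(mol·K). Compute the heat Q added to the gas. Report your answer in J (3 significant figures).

Isobaric: W = nRΔT = (3.72)(8.314)(278) = 8598 J.
ΔU = nCᵥΔT with Cᵥ = 3R/2: ΔU = (3.72)(12.47)(278) = 12897 J.
Q = ΔU + W = 12897 + 8598 = 21495 J.

Q ≈ 21500 J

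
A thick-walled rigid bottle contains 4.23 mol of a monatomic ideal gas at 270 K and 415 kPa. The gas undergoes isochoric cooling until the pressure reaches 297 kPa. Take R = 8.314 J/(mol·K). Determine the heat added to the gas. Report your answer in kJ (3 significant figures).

Q ≈ -4.05 kJ

Constant volume ⇒ W = 0, so Q = ΔU = nCᵥΔT with Cᵥ = 3R/2 = 12.47 J/(mol·K).
At constant V, T₂/T₁ = P₂/P₁ ⇒ ΔT = T₁(P₂/P₁ − 1) = 270·(297/415 − 1) = -76.77 K.
ΔU = (4.23)(12.47)(-76.77) = -4050 J.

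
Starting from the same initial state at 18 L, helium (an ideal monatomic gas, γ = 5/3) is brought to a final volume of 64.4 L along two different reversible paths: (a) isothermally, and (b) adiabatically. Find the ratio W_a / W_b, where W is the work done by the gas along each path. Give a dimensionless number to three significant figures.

W_a / W_b ≈ 1.48

Path (a) isothermal: W = P₁V₁ ln(V₂/V₁) → W_a/(P₁V₁) = 1.275.
Path (b) adiabatic: W = P₁V₁(1 − (V₁/V₂)^(γ−1))/(γ−1) → W_b/(P₁V₁) = 0.8588.
W_a / W_b = 1.275 / 0.8588 = 1.484.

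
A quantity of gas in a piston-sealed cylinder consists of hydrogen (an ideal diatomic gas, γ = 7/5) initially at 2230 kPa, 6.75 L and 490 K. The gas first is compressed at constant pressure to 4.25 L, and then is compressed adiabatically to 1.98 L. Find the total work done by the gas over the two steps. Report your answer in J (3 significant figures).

Step 1 (isobaric): W = PΔV = (2230 kPa)(4.25 − 6.75 L) = -5575 J.
After step 1: P = 2230 kPa, V = 4.25 L, T = 308.5 K.
Step 2 (adiabatic): W = (P₁V₁ − P₂V₂)/(γ−1) = (9478 − 12864)/0.4 = -8467 J.
W_total = -5575 − 8467 = -14042 J.

W_total ≈ -14000 J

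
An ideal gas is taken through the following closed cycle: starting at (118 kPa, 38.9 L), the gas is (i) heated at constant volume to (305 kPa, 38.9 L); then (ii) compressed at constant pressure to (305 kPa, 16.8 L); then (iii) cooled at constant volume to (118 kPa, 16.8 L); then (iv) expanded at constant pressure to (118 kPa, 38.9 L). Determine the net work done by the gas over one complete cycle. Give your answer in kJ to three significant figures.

Constant-volume legs do no work.
W(ii) = (305)(16.8 − 38.9) = -6740 J; W(iv) = (118)(38.9 − 16.8) = 2608 J.
W_net = -6740 + 2608 = -4133 J (the counter-clockwise enclosed area).

W_net ≈ -4.13 kJ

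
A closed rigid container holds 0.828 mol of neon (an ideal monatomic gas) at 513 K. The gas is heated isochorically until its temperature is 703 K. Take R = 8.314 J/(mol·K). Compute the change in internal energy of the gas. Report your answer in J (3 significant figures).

Constant volume ⇒ W = 0, so Q = ΔU = nCᵥΔT with Cᵥ = 3R/2 = 12.47 J/(mol·K).
ΔU = (0.828)(12.47)(703 − 513) = 1962 J.

ΔU ≈ 1960 J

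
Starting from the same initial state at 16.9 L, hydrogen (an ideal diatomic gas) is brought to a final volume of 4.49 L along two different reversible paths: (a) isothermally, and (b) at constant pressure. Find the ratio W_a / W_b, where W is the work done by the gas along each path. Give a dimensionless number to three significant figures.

W_a / W_b ≈ 1.81

Path (a) isothermal: W = P₁V₁ ln(V₂/V₁) → W_a/(P₁V₁) = -1.325.
Path (b) isobaric: W = P₁(V₂ − V₁) → W_b/(P₁V₁) = -0.7343.
W_a / W_b = -1.325 / -0.7343 = 1.805.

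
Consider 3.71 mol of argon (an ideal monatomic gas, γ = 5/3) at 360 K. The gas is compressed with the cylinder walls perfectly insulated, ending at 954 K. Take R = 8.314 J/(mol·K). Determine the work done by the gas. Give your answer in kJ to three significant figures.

Adiabatic ⇒ Q = 0, so W_by = −ΔU = nCᵥ(T₁ − T₂).
Cᵥ = 3R/2 = 12.47 J/(mol·K).
W = (3.71)(12.47)(360 − 954) = -27483 J.

W ≈ -27.5 kJ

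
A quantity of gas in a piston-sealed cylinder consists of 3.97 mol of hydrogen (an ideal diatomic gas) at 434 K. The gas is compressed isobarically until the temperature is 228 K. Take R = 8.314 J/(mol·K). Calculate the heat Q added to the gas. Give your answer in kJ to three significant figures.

Isobaric: W = nRΔT = (3.97)(8.314)(-206) = -6799 J.
ΔU = nCᵥΔT with Cᵥ = 5R/2: ΔU = (3.97)(20.79)(-206) = -16998 J.
Q = ΔU + W = -16998 − 6799 = -23798 J.

Q ≈ -23.8 kJ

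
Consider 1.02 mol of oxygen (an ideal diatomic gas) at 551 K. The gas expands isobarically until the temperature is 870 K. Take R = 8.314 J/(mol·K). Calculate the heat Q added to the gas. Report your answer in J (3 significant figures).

Q ≈ 9470 J

Isobaric: W = nRΔT = (1.02)(8.314)(319) = 2705 J.
ΔU = nCᵥΔT with Cᵥ = 5R/2: ΔU = (1.02)(20.79)(319) = 6763 J.
Q = ΔU + W = 6763 + 2705 = 9468 J.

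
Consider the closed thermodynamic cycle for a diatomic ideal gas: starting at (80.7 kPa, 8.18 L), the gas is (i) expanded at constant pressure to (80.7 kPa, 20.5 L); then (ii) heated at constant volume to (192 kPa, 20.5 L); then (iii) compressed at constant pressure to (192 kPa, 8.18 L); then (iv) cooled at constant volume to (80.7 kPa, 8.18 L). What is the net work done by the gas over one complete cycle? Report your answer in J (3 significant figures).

W_net ≈ -1370 J

Constant-volume legs do no work.
W(i) = (80.7)(20.5 − 8.18) = 994.2 J; W(iii) = (192)(8.18 − 20.5) = -2365 J.
W_net = 994.2 − 2365 = -1371 J (the counter-clockwise enclosed area).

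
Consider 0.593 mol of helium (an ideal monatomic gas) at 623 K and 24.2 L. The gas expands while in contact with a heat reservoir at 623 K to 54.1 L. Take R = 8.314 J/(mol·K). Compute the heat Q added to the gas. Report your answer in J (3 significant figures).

Q ≈ 2470 J

Isothermal ⇒ ΔU = 0, so Q = W = nRT ln(V₂/V₁).
Q = (0.593)(8.314)(623) ln(54.1/24.2) = 3072 × 0.8045 = 2471 J.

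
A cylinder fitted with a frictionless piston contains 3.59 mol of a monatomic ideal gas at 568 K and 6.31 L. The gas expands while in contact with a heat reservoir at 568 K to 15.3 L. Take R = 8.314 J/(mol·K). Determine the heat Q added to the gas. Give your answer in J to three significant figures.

Q ≈ 15000 J

Isothermal ⇒ ΔU = 0, so Q = W = nRT ln(V₂/V₁).
Q = (3.59)(8.314)(568) ln(15.3/6.31) = 16953 × 0.8857 = 15016 J.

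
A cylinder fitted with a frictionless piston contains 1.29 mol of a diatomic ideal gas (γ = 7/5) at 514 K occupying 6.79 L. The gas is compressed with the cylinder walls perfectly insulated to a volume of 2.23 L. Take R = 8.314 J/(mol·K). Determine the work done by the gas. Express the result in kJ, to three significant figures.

Adiabatic: TV^(γ−1) = const with γ = 7/5.
T₂ = T₁ (V₁/V₂)^(γ−1) = 514 × (6.79/2.23)^0.4 = 514 × 1.561 = 802.4 K.
W_by = nCᵥ(T₁ − T₂) = (1.29)(20.79)(514 − 802.4) = -7733 J.

W ≈ -7.73 kJ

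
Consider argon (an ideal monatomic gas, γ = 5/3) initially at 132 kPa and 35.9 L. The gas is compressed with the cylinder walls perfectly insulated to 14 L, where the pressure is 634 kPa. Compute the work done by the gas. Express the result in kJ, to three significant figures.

Adiabatic: W = (P₁V₁ − P₂V₂)/(γ − 1) with γ = 5/3.
P₁V₁ = 4739 J, P₂V₂ = 8876 J.
W = (4739 − 8876) / 0.6667 = -6206 J.

W ≈ -6.21 kJ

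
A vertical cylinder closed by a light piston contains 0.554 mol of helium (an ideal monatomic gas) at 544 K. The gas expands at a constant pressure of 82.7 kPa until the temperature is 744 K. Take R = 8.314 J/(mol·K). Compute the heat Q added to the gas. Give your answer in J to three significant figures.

Q ≈ 2300 J

Isobaric: W = nRΔT = (0.554)(8.314)(200) = 921.2 J.
ΔU = nCᵥΔT with Cᵥ = 3R/2: ΔU = (0.554)(12.47)(200) = 1382 J.
Q = ΔU + W = 1382 + 921.2 = 2303 J.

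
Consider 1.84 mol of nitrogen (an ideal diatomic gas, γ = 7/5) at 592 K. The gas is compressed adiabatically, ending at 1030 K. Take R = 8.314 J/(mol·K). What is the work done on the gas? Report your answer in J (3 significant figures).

Adiabatic ⇒ Q = 0, so W_by = −ΔU = nCᵥ(T₁ − T₂).
Cᵥ = 5R/2 = 20.79 J/(mol·K).
W = (1.84)(20.79)(592 − 1030) = -16751 J.
Work on gas = −W_by = 16751 J.

W ≈ 16800 J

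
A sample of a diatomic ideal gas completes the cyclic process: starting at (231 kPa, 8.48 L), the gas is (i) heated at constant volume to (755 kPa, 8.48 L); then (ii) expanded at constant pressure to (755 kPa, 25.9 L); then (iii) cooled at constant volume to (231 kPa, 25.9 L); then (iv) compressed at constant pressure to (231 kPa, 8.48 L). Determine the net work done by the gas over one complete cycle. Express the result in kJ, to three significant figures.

W_net ≈ 9.13 kJ

Constant-volume legs do no work.
W(ii) = (755)(25.9 − 8.48) = 13152 J; W(iv) = (231)(8.48 − 25.9) = -4024 J.
W_net = 13152 − 4024 = 9128 J (the clockwise enclosed area).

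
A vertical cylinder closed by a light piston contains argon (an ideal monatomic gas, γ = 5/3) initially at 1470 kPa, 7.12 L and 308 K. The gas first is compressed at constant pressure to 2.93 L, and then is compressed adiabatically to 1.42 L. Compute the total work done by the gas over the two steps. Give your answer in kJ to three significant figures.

Step 1 (isobaric): W = PΔV = (1470 kPa)(2.93 − 7.12 L) = -6159 J.
After step 1: P = 1470 kPa, V = 2.93 L, T = 126.7 K.
Step 2 (adiabatic): W = (P₁V₁ − P₂V₂)/(γ−1) = (4307 − 6981)/0.667 = -4011 J.
W_total = -6159 − 4011 = -10170 J.

W_total ≈ -10.2 kJ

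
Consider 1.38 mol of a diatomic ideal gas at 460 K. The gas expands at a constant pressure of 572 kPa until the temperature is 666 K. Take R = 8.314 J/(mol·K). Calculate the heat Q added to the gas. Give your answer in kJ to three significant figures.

Isobaric: W = nRΔT = (1.38)(8.314)(206) = 2364 J.
ΔU = nCᵥΔT with Cᵥ = 5R/2: ΔU = (1.38)(20.79)(206) = 5909 J.
Q = ΔU + W = 5909 + 2364 = 8272 J.

Q ≈ 8.27 kJ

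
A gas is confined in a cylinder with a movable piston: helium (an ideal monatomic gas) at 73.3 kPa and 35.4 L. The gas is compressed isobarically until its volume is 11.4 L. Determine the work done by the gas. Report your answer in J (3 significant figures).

Isobaric: W = P ΔV.
W = (73.3 kPa)(11.4 − 35.4 L) = (73.3)(-24) = -1759 J.

W ≈ -1760 J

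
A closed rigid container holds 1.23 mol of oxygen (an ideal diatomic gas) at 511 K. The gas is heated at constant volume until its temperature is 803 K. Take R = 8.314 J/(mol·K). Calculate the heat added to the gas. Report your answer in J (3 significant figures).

Q ≈ 7470 J

Constant volume ⇒ W = 0, so Q = ΔU = nCᵥΔT with Cᵥ = 5R/2 = 20.79 J/(mol·K).
ΔU = (1.23)(20.79)(803 − 511) = 7465 J.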